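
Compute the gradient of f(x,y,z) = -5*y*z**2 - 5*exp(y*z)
(0, 5*z*(-z - exp(y*z)), 5*y*(-2*z - exp(y*z)))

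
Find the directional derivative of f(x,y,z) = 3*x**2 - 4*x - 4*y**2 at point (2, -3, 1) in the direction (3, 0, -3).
4*sqrt(2)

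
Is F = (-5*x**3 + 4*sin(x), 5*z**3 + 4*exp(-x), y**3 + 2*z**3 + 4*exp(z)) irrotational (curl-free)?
No, ∇×F = (3*y**2 - 15*z**2, 0, -4*exp(-x))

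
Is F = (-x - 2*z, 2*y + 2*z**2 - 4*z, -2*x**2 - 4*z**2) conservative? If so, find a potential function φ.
No, ∇×F = (4 - 4*z, 4*x - 2, 0) ≠ 0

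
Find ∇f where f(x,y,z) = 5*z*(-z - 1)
(0, 0, -10*z - 5)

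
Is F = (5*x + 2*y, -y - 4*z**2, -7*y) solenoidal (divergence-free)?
No, ∇·F = 4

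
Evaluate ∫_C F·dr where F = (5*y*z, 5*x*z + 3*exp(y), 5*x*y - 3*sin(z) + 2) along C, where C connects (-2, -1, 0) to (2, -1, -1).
3*cos(1) + 5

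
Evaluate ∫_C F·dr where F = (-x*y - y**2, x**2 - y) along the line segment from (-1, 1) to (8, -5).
-171/2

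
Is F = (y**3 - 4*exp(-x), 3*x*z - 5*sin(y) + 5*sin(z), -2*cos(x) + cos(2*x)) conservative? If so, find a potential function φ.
No, ∇×F = (-3*x - 5*cos(z), -2*sin(x) + 2*sin(2*x), -3*y**2 + 3*z) ≠ 0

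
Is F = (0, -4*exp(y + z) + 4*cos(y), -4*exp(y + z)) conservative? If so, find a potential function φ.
Yes, F is conservative. φ = -4*exp(y + z) + 4*sin(y)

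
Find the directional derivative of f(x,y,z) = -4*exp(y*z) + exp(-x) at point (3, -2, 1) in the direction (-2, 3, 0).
2*sqrt(13)*(1 - 6*E)*exp(-3)/13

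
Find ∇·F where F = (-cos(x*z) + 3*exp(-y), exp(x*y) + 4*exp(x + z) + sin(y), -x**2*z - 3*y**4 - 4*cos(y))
-x**2 + x*exp(x*y) + z*sin(x*z) + cos(y)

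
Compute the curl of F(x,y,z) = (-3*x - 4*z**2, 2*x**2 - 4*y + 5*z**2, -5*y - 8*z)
(-10*z - 5, -8*z, 4*x)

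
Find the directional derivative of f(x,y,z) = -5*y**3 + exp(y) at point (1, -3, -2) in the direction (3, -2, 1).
sqrt(14)*(-1 + 135*exp(3))*exp(-3)/7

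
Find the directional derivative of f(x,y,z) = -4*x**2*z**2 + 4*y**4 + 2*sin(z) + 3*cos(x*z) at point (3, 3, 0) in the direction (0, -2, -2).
-217*sqrt(2)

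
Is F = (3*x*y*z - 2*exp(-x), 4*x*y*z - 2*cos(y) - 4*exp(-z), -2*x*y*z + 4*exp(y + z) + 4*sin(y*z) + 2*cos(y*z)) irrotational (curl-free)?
No, ∇×F = (2*((-2*x*y - x*z - z*sin(y*z) + 2*z*cos(y*z) + 2*exp(y + z))*exp(z) - 2)*exp(-z), y*(3*x + 2*z), z*(-3*x + 4*y))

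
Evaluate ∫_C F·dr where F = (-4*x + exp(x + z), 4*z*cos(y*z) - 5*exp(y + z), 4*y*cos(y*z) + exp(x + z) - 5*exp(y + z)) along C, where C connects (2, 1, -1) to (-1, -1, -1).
-E - 4*exp(-2) + 8*sin(1) + 11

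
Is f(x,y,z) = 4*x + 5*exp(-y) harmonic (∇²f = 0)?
No, ∇²f = 5*exp(-y)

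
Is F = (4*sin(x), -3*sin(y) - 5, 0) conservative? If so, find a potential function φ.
Yes, F is conservative. φ = -5*y - 4*cos(x) + 3*cos(y)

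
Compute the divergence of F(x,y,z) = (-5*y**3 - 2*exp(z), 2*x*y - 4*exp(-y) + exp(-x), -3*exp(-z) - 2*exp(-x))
2*x + 3*exp(-z) + 4*exp(-y)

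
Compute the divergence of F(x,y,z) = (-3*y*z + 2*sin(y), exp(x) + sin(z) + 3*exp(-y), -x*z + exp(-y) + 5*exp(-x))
-x - 3*exp(-y)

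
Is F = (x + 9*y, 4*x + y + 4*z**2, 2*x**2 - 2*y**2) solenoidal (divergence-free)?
No, ∇·F = 2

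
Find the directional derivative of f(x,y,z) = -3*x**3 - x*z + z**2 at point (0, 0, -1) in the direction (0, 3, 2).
-4*sqrt(13)/13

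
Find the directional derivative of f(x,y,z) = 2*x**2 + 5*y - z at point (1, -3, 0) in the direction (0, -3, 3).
-3*sqrt(2)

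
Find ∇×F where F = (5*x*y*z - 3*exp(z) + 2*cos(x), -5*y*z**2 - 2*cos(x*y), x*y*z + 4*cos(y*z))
(z*(x + 10*y - 4*sin(y*z)), 5*x*y - y*z - 3*exp(z), -5*x*z + 2*y*sin(x*y))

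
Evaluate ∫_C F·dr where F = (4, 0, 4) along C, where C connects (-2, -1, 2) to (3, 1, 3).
24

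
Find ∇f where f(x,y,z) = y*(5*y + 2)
(0, 10*y + 2, 0)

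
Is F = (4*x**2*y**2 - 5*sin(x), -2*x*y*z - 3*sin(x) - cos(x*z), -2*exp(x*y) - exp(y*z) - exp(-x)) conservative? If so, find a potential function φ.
No, ∇×F = (2*x*y - 2*x*exp(x*y) - x*sin(x*z) - z*exp(y*z), 2*y*exp(x*y) - exp(-x), -8*x**2*y - 2*y*z + z*sin(x*z) - 3*cos(x)) ≠ 0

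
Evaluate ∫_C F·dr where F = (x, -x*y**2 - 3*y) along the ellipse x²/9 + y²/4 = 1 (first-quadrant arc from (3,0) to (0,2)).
-21/2 - 3*pi/2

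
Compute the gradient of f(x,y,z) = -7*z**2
(0, 0, -14*z)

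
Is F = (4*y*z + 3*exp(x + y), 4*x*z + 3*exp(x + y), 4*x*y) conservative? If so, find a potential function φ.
Yes, F is conservative. φ = 4*x*y*z + 3*exp(x + y)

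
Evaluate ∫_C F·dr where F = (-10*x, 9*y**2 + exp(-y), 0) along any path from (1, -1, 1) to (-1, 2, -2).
-exp(-2) + E + 27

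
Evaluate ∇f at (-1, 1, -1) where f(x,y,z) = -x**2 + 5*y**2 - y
(2, 9, 0)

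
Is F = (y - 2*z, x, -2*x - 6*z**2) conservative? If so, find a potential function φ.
Yes, F is conservative. φ = x*y - 2*x*z - 2*z**3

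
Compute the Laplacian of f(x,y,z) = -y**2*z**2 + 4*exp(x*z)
4*x**2*exp(x*z) - 2*y**2 + 4*z**2*exp(x*z) - 2*z**2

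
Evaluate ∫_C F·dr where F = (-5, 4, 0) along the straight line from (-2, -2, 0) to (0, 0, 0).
-2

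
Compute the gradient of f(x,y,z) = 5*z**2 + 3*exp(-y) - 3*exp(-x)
(3*exp(-x), -3*exp(-y), 10*z)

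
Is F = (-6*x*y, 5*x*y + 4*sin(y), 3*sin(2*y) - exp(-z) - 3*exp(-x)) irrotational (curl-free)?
No, ∇×F = (6*cos(2*y), -3*exp(-x), 6*x + 5*y)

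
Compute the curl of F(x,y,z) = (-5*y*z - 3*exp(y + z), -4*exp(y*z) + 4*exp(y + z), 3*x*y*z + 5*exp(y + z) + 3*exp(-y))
(3*x*z + 4*y*exp(y*z) + exp(y + z) - 3*exp(-y), -3*y*z - 5*y - 3*exp(y + z), 5*z + 3*exp(y + z))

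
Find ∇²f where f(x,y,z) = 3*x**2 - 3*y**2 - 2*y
0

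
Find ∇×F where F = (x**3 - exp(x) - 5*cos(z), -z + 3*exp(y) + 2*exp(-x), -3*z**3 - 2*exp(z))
(1, 5*sin(z), -2*exp(-x))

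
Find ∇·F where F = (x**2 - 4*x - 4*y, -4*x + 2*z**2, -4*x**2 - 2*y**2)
2*x - 4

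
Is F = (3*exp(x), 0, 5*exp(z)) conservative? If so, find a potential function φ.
Yes, F is conservative. φ = 3*exp(x) + 5*exp(z)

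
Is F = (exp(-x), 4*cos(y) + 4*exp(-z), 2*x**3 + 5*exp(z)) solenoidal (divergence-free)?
No, ∇·F = 5*exp(z) - 4*sin(y) - exp(-x)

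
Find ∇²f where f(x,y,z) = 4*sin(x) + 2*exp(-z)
-4*sin(x) + 2*exp(-z)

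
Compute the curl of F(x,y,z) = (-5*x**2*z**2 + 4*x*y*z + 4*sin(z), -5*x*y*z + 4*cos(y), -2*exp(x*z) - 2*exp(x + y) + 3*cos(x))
(5*x*y - 2*exp(x + y), -10*x**2*z + 4*x*y + 2*z*exp(x*z) + 2*exp(x + y) + 3*sin(x) + 4*cos(z), z*(-4*x - 5*y))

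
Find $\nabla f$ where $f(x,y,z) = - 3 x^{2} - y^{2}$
(-6*x, -2*y, 0)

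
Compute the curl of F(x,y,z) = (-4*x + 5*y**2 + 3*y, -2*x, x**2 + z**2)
(0, -2*x, -10*y - 5)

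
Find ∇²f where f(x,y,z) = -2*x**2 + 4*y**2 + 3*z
4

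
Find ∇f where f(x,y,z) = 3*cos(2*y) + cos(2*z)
(0, -6*sin(2*y), -2*sin(2*z))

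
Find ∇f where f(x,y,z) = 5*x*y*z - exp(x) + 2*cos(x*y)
(5*y*z - 2*y*sin(x*y) - exp(x), x*(5*z - 2*sin(x*y)), 5*x*y)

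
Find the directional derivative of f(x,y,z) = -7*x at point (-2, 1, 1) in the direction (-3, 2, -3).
21*sqrt(22)/22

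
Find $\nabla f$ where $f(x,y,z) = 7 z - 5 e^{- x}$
(5*exp(-x), 0, 7)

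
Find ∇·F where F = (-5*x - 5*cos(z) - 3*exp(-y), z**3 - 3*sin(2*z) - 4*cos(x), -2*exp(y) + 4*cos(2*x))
-5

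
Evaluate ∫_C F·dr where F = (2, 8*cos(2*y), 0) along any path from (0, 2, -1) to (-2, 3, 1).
-4 + 4*sin(6) - 4*sin(4)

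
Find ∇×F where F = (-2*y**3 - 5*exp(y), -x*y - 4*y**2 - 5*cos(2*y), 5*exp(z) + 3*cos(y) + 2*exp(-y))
(-3*sin(y) - 2*exp(-y), 0, 6*y**2 - y + 5*exp(y))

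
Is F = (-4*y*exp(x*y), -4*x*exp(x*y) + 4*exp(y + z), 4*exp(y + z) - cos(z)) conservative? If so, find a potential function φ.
Yes, F is conservative. φ = -4*exp(x*y) + 4*exp(y + z) - sin(z)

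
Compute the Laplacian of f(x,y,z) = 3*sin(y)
-3*sin(y)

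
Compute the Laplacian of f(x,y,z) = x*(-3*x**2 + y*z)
-18*x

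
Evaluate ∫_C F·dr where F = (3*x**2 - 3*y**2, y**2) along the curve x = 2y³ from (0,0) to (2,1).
71/15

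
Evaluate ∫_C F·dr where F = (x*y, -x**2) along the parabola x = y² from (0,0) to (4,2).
32/5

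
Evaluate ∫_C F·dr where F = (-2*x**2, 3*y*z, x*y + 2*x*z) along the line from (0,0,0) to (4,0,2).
-32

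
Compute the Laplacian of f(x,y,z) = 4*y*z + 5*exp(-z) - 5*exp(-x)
5*exp(-z) - 5*exp(-x)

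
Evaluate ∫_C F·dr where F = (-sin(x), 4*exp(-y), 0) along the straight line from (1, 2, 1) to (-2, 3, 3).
-cos(1) + cos(2) - 4*exp(-3) + 4*exp(-2)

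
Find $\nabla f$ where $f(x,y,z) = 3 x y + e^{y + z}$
(3*y, 3*x + exp(y + z), exp(y + z))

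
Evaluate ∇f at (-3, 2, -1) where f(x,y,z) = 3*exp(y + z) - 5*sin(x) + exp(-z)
(-5*cos(3), 3*E, 2*E)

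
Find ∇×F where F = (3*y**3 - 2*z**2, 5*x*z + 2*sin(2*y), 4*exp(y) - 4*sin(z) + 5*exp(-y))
(-5*x + 9*sinh(y) - cosh(y), -4*z, -9*y**2 + 5*z)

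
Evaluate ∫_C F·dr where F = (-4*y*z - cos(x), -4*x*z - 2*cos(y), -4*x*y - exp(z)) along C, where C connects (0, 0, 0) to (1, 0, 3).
-exp(3) - sin(1) + 1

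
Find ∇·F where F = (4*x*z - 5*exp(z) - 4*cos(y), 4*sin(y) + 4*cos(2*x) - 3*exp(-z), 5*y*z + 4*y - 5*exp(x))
5*y + 4*z + 4*cos(y)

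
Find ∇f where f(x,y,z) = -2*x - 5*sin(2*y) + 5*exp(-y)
(-2, -10*cos(2*y) - 5*exp(-y), 0)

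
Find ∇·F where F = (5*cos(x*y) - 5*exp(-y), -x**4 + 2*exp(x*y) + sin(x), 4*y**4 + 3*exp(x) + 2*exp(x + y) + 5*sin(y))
2*x*exp(x*y) - 5*y*sin(x*y)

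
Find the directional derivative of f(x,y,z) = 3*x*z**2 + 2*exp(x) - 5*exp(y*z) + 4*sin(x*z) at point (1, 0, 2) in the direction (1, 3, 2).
sqrt(14)*(8*cos(2) + E + 3)/7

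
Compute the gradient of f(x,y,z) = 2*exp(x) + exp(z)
(2*exp(x), 0, exp(z))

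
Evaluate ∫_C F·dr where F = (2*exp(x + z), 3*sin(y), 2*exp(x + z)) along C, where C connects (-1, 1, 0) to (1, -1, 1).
-(2 - 2*exp(3))*exp(-1)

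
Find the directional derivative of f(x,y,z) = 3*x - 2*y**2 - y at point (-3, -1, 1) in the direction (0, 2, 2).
3*sqrt(2)/2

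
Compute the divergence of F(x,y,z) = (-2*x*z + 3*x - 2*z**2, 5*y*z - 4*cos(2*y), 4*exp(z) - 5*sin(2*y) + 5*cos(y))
3*z + 4*exp(z) + 8*sin(2*y) + 3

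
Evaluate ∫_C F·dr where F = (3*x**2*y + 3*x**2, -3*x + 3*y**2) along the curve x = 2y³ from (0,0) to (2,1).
147/10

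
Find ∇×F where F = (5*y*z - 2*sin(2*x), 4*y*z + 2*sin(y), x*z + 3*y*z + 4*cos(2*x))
(-4*y + 3*z, 5*y - z + 8*sin(2*x), -5*z)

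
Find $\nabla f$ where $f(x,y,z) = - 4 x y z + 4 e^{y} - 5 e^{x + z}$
(-4*y*z - 5*exp(x + z), -4*x*z + 4*exp(y), -4*x*y - 5*exp(x + z))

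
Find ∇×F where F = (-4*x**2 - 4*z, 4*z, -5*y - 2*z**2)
(-9, -4, 0)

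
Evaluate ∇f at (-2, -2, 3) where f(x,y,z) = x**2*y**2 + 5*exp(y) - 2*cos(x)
(-16 - 2*sin(2), -16 + 5*exp(-2), 0)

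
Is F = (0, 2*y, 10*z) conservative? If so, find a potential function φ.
Yes, F is conservative. φ = y**2 + 5*z**2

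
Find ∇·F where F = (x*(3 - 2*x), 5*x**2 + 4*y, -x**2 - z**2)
-4*x - 2*z + 7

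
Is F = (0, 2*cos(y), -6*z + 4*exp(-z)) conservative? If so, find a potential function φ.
Yes, F is conservative. φ = -3*z**2 + 2*sin(y) - 4*exp(-z)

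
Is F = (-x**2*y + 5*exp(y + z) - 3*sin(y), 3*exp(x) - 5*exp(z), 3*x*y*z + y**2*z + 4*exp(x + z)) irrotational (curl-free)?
No, ∇×F = (3*x*z + 2*y*z + 5*exp(z), -3*y*z - 4*exp(x + z) + 5*exp(y + z), x**2 + 3*exp(x) - 5*exp(y + z) + 3*cos(y))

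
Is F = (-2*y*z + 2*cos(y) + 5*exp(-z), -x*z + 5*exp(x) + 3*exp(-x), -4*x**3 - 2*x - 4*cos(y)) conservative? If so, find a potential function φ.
No, ∇×F = (x + 4*sin(y), 12*x**2 - 2*y + 2 - 5*exp(-z), z + 5*exp(x) + 2*sin(y) - 3*exp(-x)) ≠ 0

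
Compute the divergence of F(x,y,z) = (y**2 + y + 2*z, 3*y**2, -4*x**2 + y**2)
6*y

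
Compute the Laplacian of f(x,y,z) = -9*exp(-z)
-9*exp(-z)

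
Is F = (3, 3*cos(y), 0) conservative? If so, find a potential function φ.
Yes, F is conservative. φ = 3*x + 3*sin(y)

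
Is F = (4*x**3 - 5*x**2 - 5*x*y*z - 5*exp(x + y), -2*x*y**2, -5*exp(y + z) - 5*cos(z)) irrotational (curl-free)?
No, ∇×F = (-5*exp(y + z), -5*x*y, 5*x*z - 2*y**2 + 5*exp(x + y))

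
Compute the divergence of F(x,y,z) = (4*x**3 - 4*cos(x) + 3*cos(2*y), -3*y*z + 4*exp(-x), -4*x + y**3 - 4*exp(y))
12*x**2 - 3*z + 4*sin(x)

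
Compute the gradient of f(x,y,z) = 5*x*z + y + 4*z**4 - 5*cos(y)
(5*z, 5*sin(y) + 1, 5*x + 16*z**3)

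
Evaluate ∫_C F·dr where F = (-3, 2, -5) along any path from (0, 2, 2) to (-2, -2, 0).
8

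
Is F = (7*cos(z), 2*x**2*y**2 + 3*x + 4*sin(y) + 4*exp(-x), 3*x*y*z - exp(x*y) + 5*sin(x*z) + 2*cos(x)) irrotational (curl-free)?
No, ∇×F = (x*(3*z - exp(x*y)), -3*y*z + y*exp(x*y) - 5*z*cos(x*z) + 2*sin(x) - 7*sin(z), 4*x*y**2 + 3 - 4*exp(-x))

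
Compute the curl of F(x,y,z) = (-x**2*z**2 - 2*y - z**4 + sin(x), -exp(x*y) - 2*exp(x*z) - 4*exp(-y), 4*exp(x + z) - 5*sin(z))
(2*x*exp(x*z), -2*x**2*z - 4*z**3 - 4*exp(x + z), -y*exp(x*y) - 2*z*exp(x*z) + 2)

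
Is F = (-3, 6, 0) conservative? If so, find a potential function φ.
Yes, F is conservative. φ = -3*x + 6*y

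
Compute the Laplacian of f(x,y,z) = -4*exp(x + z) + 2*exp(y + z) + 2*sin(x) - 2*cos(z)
-8*exp(x + z) + 4*exp(y + z) - 2*sin(x) + 2*cos(z)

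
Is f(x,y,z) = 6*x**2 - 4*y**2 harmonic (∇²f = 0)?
No, ∇²f = 4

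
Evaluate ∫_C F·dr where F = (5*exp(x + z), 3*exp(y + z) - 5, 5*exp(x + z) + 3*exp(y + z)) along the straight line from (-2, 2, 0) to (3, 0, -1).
-5*exp(-2) + 3*exp(-1) + 10 + 2*exp(2)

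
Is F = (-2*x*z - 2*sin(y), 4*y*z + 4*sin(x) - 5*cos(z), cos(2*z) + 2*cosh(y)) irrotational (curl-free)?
No, ∇×F = (-4*y - 5*sin(z) + 2*sinh(y), -2*x, 4*cos(x) + 2*cos(y))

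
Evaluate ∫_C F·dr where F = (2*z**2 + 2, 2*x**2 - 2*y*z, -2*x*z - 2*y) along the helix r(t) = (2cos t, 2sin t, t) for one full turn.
4*pi*(1 + 4*pi)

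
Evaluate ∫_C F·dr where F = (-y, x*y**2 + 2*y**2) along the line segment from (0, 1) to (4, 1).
-4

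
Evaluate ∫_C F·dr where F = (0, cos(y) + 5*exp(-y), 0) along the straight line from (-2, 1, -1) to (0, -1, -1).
-5*E - 2*sin(1) + 5*exp(-1)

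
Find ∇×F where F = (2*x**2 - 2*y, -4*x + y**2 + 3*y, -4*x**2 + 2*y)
(2, 8*x, -2)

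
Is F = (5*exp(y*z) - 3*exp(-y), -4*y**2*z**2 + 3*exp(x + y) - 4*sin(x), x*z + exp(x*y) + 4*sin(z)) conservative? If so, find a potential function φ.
No, ∇×F = (x*exp(x*y) + 8*y**2*z, -y*exp(x*y) + 5*y*exp(y*z) - z, -5*z*exp(y*z) + 3*exp(x + y) - 4*cos(x) - 3*exp(-y)) ≠ 0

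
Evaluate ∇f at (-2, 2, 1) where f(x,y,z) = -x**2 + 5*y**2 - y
(4, 19, 0)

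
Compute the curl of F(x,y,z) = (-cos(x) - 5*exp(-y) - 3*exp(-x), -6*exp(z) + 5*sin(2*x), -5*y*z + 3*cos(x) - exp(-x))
(-5*z + 6*exp(z), 3*sin(x) - exp(-x), 10*cos(2*x) - 5*exp(-y))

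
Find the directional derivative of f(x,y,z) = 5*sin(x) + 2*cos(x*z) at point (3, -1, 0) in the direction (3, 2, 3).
15*sqrt(22)*cos(3)/22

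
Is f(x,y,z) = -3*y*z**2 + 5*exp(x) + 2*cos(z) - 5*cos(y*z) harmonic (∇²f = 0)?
No, ∇²f = 5*y**2*cos(y*z) - 6*y + 5*z**2*cos(y*z) + 5*exp(x) - 2*cos(z)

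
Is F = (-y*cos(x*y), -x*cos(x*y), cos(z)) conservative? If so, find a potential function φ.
Yes, F is conservative. φ = sin(z) - sin(x*y)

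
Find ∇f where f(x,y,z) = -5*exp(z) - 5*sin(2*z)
(0, 0, -5*exp(z) - 10*cos(2*z))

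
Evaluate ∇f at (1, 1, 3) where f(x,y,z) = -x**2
(-2, 0, 0)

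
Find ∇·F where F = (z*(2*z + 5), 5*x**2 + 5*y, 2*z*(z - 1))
4*z + 3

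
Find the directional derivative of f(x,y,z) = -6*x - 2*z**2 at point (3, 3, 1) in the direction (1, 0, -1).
-sqrt(2)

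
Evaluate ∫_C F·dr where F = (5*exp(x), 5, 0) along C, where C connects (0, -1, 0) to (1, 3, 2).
5*E + 15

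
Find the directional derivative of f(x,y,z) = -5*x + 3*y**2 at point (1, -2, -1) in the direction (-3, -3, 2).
51*sqrt(22)/22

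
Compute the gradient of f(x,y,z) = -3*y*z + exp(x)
(exp(x), -3*z, -3*y)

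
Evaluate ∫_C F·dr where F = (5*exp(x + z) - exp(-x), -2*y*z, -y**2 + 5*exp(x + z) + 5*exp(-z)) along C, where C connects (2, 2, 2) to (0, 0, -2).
-5*exp(4) - 5*exp(2) + 9*exp(-2) + 9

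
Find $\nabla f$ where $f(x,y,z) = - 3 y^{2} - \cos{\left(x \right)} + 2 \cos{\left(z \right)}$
(sin(x), -6*y, -2*sin(z))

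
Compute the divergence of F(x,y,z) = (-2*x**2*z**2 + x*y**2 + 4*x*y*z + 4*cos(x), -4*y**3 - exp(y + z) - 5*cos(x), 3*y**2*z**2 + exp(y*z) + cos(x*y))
-4*x*z**2 + 6*y**2*z - 11*y**2 + 4*y*z + y*exp(y*z) - exp(y + z) - 4*sin(x)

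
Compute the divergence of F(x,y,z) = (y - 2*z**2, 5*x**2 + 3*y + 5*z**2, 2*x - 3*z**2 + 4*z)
7 - 6*z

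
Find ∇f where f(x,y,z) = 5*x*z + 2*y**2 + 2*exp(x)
(5*z + 2*exp(x), 4*y, 5*x)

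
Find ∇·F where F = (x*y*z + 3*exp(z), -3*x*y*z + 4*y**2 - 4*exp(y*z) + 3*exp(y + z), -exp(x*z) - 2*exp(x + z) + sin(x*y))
-3*x*z - x*exp(x*z) + y*z + 8*y - 4*z*exp(y*z) - 2*exp(x + z) + 3*exp(y + z)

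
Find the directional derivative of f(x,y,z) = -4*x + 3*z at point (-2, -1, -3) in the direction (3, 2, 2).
-6*sqrt(17)/17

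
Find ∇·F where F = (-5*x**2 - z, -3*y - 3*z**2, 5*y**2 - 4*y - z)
-10*x - 4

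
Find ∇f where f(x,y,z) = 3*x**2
(6*x, 0, 0)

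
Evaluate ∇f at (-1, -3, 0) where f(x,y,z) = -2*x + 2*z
(-2, 0, 2)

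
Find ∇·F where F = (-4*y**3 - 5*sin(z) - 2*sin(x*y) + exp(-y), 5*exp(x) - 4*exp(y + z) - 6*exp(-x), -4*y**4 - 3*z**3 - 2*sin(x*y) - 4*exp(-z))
-2*y*cos(x*y) - 9*z**2 - 4*exp(y + z) + 4*exp(-z)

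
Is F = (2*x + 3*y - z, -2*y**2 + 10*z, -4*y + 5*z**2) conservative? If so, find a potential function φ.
No, ∇×F = (-14, -1, -3) ≠ 0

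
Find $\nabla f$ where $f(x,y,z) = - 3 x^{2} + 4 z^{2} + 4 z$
(-6*x, 0, 8*z + 4)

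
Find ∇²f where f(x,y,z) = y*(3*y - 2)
6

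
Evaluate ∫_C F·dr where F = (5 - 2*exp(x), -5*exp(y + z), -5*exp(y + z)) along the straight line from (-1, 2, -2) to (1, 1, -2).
-5*cosh(1) + sinh(1) + 15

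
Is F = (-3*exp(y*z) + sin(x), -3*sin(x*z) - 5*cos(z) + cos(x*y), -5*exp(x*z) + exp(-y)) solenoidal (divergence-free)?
No, ∇·F = -5*x*exp(x*z) - x*sin(x*y) + cos(x)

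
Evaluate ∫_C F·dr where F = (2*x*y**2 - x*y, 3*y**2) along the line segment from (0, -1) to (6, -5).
458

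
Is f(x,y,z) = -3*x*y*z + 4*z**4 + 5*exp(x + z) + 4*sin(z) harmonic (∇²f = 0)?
No, ∇²f = 48*z**2 + 10*exp(x + z) - 4*sin(z)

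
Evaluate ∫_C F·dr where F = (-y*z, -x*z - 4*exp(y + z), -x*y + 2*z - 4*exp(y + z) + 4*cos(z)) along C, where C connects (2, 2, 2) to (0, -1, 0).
-4*sin(2) - 4*exp(-1) + 4 + 4*exp(4)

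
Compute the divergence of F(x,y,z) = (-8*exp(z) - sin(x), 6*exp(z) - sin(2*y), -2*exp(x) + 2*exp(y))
-cos(x) - 2*cos(2*y)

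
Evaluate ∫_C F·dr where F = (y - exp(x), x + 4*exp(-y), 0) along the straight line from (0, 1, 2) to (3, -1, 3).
-exp(3) - 4*E - 2 + 4*exp(-1)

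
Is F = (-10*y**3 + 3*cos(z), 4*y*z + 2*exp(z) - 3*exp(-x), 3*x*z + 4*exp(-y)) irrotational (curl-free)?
No, ∇×F = (-4*y - 2*exp(z) - 4*exp(-y), -3*z - 3*sin(z), 30*y**2 + 3*exp(-x))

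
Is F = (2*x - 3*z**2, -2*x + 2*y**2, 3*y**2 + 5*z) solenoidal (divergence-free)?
No, ∇·F = 4*y + 7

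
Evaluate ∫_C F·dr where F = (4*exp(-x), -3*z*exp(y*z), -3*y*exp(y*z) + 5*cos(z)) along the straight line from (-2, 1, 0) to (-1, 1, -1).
-4*E - 5*sin(1) - 3*exp(-1) + 3 + 4*exp(2)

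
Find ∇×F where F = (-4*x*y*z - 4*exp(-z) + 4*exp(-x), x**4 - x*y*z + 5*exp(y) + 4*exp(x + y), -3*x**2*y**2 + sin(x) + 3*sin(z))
(x*y*(1 - 6*x), 6*x*y**2 - 4*x*y - cos(x) + 4*exp(-z), 4*x**3 + 4*x*z - y*z + 4*exp(x + y))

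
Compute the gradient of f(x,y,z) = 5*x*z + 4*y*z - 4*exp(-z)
(5*z, 4*z, 5*x + 4*y + 4*exp(-z))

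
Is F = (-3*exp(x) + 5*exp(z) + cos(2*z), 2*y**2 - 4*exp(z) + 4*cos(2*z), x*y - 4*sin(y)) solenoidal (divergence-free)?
No, ∇·F = 4*y - 3*exp(x)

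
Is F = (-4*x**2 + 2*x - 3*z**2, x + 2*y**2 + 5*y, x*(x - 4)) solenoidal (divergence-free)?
No, ∇·F = -8*x + 4*y + 7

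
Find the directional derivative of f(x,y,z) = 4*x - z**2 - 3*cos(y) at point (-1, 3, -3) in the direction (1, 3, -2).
sqrt(14)*(-8 + 9*sin(3))/14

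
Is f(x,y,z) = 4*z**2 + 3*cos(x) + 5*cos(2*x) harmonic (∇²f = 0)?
No, ∇²f = -3*cos(x) - 20*cos(2*x) + 8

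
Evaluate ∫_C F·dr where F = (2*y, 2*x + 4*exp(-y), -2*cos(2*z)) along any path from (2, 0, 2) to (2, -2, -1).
-4*exp(2) - 4 + sin(4) + sin(2)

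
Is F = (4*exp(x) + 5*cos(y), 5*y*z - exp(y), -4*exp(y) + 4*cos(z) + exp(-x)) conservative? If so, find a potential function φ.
No, ∇×F = (-5*y - 4*exp(y), exp(-x), 5*sin(y)) ≠ 0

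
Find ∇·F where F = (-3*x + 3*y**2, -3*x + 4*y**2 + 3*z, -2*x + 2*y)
8*y - 3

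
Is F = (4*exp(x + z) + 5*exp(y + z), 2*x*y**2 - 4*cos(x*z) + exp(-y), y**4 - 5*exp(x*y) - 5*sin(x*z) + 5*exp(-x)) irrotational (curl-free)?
No, ∇×F = (-5*x*exp(x*y) - 4*x*sin(x*z) + 4*y**3, ((5*y*exp(x*y) + 5*z*cos(x*z) + 4*exp(x + z) + 5*exp(y + z))*exp(x) + 5)*exp(-x), 2*y**2 + 4*z*sin(x*z) - 5*exp(y + z))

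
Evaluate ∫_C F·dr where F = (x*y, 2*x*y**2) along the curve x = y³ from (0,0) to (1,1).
16/21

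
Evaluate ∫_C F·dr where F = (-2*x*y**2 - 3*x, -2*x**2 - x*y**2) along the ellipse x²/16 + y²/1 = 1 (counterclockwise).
-pi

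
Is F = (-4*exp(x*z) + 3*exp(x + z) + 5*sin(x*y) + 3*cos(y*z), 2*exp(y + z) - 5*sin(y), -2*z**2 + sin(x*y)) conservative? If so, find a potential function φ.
No, ∇×F = (x*cos(x*y) - 2*exp(y + z), -4*x*exp(x*z) - 3*y*sin(y*z) - y*cos(x*y) + 3*exp(x + z), -5*x*cos(x*y) + 3*z*sin(y*z)) ≠ 0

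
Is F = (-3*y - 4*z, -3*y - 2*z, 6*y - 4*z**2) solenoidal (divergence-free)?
No, ∇·F = -8*z - 3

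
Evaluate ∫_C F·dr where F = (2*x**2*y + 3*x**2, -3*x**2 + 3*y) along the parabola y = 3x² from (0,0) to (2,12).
952/5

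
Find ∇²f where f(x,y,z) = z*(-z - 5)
-2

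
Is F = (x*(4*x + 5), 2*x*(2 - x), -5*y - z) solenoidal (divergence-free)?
No, ∇·F = 8*x + 4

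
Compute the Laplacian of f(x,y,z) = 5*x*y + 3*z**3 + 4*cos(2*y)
18*z - 16*cos(2*y)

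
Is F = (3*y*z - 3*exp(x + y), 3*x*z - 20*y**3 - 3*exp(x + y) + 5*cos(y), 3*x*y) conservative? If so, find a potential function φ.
Yes, F is conservative. φ = 3*x*y*z - 5*y**4 - 3*exp(x + y) + 5*sin(y)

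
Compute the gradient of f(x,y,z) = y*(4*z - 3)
(0, 4*z - 3, 4*y)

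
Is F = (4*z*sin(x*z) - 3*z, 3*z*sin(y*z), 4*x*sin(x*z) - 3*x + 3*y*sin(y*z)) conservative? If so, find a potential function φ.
Yes, F is conservative. φ = -3*x*z - 4*cos(x*z) - 3*cos(y*z)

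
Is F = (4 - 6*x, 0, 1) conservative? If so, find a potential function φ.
Yes, F is conservative. φ = -3*x**2 + 4*x + z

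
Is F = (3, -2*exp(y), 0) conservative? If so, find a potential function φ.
Yes, F is conservative. φ = 3*x - 2*exp(y)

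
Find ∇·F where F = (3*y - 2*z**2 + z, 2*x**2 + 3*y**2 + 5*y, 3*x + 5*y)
6*y + 5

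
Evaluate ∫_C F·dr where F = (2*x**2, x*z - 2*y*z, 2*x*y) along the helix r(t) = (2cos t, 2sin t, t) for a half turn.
-32/3 + 2*pi + pi**2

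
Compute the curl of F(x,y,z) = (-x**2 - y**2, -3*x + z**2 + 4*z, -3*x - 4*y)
(-2*z - 8, 3, 2*y - 3)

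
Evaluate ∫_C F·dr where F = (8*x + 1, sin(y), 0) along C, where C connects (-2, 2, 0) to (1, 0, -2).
-10 + cos(2)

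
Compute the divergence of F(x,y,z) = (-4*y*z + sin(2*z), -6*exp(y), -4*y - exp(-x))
-6*exp(y)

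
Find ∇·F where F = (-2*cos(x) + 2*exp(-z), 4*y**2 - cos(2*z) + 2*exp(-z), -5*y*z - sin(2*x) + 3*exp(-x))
3*y + 2*sin(x)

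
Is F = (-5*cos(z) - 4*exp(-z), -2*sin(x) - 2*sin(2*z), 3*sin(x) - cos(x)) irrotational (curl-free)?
No, ∇×F = (4*cos(2*z), -sin(x) + 5*sin(z) - 3*cos(x) + 4*exp(-z), -2*cos(x))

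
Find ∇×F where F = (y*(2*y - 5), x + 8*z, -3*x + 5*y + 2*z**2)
(-3, 3, 6 - 4*y)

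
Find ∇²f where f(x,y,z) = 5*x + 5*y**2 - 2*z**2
6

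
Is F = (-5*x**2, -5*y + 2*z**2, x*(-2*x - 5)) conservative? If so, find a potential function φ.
No, ∇×F = (-4*z, 4*x + 5, 0) ≠ 0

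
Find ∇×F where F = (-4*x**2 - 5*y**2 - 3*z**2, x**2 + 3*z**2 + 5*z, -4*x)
(-6*z - 5, 4 - 6*z, 2*x + 10*y)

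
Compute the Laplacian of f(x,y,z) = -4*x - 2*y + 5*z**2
10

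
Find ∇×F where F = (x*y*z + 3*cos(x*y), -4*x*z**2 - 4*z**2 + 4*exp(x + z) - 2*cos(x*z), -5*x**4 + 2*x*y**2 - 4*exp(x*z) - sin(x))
(4*x*y + 8*x*z - 2*x*sin(x*z) + 8*z - 4*exp(x + z), 20*x**3 + x*y - 2*y**2 + 4*z*exp(x*z) + cos(x), -x*z + 3*x*sin(x*y) - 4*z**2 + 2*z*sin(x*z) + 4*exp(x + z))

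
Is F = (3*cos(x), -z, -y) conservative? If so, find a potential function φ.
Yes, F is conservative. φ = -y*z + 3*sin(x)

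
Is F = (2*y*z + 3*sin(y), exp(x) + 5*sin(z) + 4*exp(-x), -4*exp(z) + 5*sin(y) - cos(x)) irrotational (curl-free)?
No, ∇×F = (5*cos(y) - 5*cos(z), 2*y - sin(x), -2*z + exp(x) - 3*cos(y) - 4*exp(-x))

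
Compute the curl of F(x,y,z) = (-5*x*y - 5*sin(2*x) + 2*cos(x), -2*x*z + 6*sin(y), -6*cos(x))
(2*x, -6*sin(x), 5*x - 2*z)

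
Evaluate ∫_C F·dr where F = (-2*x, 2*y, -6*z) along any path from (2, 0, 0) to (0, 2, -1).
5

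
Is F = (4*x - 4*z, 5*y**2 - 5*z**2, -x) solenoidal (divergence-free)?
No, ∇·F = 10*y + 4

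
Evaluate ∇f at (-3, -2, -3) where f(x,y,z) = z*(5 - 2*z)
(0, 0, 17)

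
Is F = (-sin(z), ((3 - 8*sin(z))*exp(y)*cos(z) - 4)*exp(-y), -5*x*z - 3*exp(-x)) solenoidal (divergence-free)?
No, ∇·F = -5*x + 4*exp(-y)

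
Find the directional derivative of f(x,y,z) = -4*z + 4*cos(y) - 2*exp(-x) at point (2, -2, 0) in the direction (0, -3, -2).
4*sqrt(13)*(2 - 3*sin(2))/13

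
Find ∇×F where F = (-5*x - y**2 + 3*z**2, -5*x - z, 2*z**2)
(1, 6*z, 2*y - 5)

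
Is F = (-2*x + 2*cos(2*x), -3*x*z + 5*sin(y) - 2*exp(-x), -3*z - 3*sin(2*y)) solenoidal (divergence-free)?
No, ∇·F = -4*sin(2*x) + 5*cos(y) - 5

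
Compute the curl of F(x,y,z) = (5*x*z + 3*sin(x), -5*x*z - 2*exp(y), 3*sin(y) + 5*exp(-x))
(5*x + 3*cos(y), 5*x + 5*exp(-x), -5*z)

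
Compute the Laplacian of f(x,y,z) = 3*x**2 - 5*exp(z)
6 - 5*exp(z)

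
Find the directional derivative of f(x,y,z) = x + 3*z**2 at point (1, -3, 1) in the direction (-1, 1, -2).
-13*sqrt(6)/6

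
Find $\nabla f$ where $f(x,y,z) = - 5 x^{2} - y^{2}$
(-10*x, -2*y, 0)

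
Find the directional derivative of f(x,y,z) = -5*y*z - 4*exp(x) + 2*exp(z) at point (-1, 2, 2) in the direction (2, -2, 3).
2*sqrt(17)*(-4 + E*(-5 + 3*exp(2)))*exp(-1)/17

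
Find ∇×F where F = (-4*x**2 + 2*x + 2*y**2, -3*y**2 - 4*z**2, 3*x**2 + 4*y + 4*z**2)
(8*z + 4, -6*x, -4*y)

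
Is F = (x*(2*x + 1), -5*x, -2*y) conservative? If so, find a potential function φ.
No, ∇×F = (-2, 0, -5) ≠ 0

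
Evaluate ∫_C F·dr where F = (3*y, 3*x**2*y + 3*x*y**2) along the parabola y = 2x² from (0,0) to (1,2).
90/7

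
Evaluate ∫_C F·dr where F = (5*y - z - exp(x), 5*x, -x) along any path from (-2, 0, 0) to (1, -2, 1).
-11 - E + exp(-2)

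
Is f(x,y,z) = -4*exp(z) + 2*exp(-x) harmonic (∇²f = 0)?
No, ∇²f = -4*exp(z) + 2*exp(-x)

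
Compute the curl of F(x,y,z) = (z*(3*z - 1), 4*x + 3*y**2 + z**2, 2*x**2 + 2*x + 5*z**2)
(-2*z, -4*x + 6*z - 3, 4)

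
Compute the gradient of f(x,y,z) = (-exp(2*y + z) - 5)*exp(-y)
(0, (5 - exp(2*y + z))*exp(-y), -exp(y + z))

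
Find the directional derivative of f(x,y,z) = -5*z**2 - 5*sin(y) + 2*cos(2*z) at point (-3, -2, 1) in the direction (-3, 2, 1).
-sqrt(14)*(5*cos(2) + 2*sin(2) + 5)/7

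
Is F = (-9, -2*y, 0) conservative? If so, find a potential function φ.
Yes, F is conservative. φ = -9*x - y**2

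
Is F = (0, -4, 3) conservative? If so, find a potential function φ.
Yes, F is conservative. φ = -4*y + 3*z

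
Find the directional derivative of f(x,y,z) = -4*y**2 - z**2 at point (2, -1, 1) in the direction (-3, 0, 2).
-4*sqrt(13)/13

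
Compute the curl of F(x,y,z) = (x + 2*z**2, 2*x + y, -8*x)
(0, 4*z + 8, 2)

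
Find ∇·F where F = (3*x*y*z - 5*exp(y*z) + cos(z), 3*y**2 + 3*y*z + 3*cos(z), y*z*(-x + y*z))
-x*y + 2*y**2*z + 3*y*z + 6*y + 3*z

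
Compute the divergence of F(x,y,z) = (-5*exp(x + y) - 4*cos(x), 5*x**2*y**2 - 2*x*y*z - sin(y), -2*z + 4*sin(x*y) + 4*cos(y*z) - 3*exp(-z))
10*x**2*y - 2*x*z - 4*y*sin(y*z) - 5*exp(x + y) + 4*sin(x) - cos(y) - 2 + 3*exp(-z)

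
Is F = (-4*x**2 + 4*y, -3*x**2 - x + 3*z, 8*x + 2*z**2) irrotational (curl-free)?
No, ∇×F = (-3, -8, -6*x - 5)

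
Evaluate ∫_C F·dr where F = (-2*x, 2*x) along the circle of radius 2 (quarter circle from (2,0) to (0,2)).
4 + 2*pi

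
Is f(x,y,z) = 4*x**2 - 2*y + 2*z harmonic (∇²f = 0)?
No, ∇²f = 8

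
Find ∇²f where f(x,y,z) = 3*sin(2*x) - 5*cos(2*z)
-12*sin(2*x) + 20*cos(2*z)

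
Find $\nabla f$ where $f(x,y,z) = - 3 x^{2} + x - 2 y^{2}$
(1 - 6*x, -4*y, 0)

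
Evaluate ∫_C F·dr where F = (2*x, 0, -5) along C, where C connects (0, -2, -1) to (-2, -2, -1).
4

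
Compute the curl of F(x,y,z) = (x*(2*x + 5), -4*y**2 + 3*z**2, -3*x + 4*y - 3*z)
(4 - 6*z, 3, 0)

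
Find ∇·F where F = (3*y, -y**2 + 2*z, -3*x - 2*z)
-2*y - 2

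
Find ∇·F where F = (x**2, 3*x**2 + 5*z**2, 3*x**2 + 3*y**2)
2*x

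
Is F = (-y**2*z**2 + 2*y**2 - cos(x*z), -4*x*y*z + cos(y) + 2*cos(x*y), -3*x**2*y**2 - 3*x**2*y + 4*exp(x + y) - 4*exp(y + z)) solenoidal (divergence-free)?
No, ∇·F = -4*x*z - 2*x*sin(x*y) + z*sin(x*z) - 4*exp(y + z) - sin(y)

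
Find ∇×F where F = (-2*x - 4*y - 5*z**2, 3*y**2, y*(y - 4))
(2*y - 4, -10*z, 4)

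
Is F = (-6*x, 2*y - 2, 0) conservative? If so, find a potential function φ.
Yes, F is conservative. φ = -3*x**2 + y**2 - 2*y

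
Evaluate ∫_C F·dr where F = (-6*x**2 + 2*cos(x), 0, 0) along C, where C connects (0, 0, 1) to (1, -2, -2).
-2 + 2*sin(1)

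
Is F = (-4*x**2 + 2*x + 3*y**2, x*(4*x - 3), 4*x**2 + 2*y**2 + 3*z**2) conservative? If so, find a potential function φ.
No, ∇×F = (4*y, -8*x, 8*x - 6*y - 3) ≠ 0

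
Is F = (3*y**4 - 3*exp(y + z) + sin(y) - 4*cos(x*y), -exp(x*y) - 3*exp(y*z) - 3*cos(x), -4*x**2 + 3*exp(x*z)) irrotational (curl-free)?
No, ∇×F = (3*y*exp(y*z), 8*x - 3*z*exp(x*z) - 3*exp(y + z), -4*x*sin(x*y) - 12*y**3 - y*exp(x*y) + 3*exp(y + z) + 3*sin(x) - cos(y))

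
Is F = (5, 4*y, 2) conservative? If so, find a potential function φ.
Yes, F is conservative. φ = 5*x + 2*y**2 + 2*z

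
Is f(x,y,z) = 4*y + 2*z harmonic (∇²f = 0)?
Yes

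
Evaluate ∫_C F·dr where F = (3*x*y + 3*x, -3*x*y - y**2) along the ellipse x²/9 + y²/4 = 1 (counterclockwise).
0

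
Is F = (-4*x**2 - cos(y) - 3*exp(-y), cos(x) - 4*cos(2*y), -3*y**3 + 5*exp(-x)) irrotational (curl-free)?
No, ∇×F = (-9*y**2, 5*exp(-x), -sin(x) - sin(y) - 3*exp(-y))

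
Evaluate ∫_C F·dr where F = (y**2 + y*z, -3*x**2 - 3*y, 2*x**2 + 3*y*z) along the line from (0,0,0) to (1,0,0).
0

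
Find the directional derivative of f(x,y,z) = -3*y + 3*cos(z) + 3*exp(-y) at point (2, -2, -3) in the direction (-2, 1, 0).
-3*sqrt(5)*(1 + exp(2))/5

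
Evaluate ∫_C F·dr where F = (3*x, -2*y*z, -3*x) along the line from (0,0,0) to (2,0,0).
6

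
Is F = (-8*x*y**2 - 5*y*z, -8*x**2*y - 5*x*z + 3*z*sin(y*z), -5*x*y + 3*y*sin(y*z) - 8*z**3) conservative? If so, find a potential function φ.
Yes, F is conservative. φ = -4*x**2*y**2 - 5*x*y*z - 2*z**4 - 3*cos(y*z)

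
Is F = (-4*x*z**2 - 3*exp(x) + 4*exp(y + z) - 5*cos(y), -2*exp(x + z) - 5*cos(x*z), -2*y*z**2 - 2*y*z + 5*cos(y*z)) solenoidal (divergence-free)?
No, ∇·F = -4*y*z - 5*y*sin(y*z) - 2*y - 4*z**2 - 3*exp(x)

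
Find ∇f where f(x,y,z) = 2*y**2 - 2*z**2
(0, 4*y, -4*z)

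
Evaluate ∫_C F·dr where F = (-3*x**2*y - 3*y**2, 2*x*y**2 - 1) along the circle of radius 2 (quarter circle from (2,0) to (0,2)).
14 + 5*pi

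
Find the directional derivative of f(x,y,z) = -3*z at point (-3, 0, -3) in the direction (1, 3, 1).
-3*sqrt(11)/11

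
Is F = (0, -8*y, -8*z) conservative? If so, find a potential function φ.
Yes, F is conservative. φ = -4*y**2 - 4*z**2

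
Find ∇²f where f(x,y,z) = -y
0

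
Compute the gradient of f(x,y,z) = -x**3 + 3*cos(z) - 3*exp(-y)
(-3*x**2, 3*exp(-y), -3*sin(z))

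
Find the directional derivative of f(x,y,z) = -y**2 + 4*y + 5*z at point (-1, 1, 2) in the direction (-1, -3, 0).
-3*sqrt(10)/5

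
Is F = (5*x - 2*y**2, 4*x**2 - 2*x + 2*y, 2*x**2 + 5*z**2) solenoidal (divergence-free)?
No, ∇·F = 10*z + 7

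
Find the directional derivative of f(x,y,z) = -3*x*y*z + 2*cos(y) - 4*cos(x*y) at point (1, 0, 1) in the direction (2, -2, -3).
6*sqrt(17)/17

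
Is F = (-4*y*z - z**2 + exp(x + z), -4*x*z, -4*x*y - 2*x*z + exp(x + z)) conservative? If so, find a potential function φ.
Yes, F is conservative. φ = -4*x*y*z - x*z**2 + exp(x + z)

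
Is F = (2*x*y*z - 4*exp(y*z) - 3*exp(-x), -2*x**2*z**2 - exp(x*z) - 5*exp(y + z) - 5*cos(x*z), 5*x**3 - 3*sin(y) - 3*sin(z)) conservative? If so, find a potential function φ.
No, ∇×F = (4*x**2*z + x*exp(x*z) - 5*x*sin(x*z) + 5*exp(y + z) - 3*cos(y), -15*x**2 + 2*x*y - 4*y*exp(y*z), z*(-4*x*z - 2*x - exp(x*z) + 4*exp(y*z) + 5*sin(x*z))) ≠ 0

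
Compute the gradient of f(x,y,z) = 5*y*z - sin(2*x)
(-2*cos(2*x), 5*z, 5*y)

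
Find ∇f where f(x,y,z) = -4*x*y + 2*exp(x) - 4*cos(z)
(-4*y + 2*exp(x), -4*x, 4*sin(z))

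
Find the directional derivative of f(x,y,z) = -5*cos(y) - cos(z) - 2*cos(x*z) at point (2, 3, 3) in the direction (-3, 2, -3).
sqrt(22)*(7*sin(3) - 30*sin(6))/22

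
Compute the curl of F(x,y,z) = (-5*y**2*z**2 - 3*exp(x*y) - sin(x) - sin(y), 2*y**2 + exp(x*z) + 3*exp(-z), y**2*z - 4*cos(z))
(-x*exp(x*z) + 2*y*z + 3*exp(-z), -10*y**2*z, 3*x*exp(x*y) + 10*y*z**2 + z*exp(x*z) + cos(y))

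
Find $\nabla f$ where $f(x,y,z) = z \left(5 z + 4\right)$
(0, 0, 10*z + 4)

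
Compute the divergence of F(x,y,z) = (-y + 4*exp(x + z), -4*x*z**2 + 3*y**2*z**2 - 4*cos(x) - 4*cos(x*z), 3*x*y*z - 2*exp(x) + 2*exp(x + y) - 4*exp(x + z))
3*y*(x + 2*z**2)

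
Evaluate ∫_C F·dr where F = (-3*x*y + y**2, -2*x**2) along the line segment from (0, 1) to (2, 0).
4/3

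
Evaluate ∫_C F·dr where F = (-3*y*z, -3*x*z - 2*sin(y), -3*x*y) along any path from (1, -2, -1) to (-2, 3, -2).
-30 + 2*cos(3) - 2*cos(2)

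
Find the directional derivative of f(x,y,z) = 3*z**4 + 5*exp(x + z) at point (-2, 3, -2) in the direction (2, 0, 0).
5*exp(-4)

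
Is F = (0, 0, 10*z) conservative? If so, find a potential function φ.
Yes, F is conservative. φ = 5*z**2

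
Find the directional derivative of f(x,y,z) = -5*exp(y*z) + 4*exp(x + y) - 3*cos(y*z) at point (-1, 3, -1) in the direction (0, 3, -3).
2*sqrt(2)*(5 + 3*exp(3)*sin(3) + exp(5))*exp(-3)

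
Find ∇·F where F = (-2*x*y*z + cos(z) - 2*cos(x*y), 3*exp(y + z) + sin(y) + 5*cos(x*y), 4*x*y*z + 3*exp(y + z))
4*x*y - 5*x*sin(x*y) - 2*y*z + 2*y*sin(x*y) + 6*exp(y + z) + cos(y)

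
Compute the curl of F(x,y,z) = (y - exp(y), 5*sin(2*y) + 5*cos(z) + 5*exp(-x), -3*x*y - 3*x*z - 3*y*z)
(-3*x - 3*z + 5*sin(z), 3*y + 3*z, exp(y) - 1 - 5*exp(-x))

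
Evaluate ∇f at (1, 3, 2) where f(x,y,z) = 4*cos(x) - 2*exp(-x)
(-4*sin(1) + 2*exp(-1), 0, 0)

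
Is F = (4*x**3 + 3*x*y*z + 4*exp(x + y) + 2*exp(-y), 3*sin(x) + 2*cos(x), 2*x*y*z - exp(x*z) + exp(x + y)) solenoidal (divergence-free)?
No, ∇·F = 12*x**2 + 2*x*y - x*exp(x*z) + 3*y*z + 4*exp(x + y)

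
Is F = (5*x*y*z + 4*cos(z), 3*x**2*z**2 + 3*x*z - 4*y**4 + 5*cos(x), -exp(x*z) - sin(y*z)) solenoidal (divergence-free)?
No, ∇·F = -x*exp(x*z) - 16*y**3 + 5*y*z - y*cos(y*z)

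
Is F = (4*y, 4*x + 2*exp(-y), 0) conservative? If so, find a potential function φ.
Yes, F is conservative. φ = 4*x*y - 2*exp(-y)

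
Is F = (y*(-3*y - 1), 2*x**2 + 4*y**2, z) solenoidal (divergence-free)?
No, ∇·F = 8*y + 1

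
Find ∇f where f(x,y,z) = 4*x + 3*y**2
(4, 6*y, 0)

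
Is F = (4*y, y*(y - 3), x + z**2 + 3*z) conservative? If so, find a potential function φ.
No, ∇×F = (0, -1, -4) ≠ 0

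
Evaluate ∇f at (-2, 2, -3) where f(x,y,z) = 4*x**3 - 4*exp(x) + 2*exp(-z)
(48 - 4*exp(-2), 0, -2*exp(3))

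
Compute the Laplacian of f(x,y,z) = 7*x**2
14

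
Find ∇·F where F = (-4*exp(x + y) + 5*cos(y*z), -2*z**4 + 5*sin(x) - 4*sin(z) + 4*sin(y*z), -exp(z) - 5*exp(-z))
4*z*cos(y*z) - exp(z) - 4*exp(x + y) + 5*exp(-z)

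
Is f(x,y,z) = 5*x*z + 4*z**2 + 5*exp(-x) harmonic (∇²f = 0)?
No, ∇²f = 8 + 5*exp(-x)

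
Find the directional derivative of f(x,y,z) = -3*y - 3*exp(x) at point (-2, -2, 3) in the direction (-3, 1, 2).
3*sqrt(14)*(3 - exp(2))*exp(-2)/14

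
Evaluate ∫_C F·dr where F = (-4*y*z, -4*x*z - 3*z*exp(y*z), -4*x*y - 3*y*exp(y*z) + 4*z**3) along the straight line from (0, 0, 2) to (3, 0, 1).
-15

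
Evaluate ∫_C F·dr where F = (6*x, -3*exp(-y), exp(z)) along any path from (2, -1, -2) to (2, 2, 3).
(2 + (-3 + exp(2))*exp(3))*exp(-2)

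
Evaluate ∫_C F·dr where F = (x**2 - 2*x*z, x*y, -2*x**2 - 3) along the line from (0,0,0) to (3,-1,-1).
25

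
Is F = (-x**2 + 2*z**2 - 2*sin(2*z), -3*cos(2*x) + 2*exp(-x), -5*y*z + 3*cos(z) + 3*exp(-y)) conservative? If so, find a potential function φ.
No, ∇×F = (-5*z - 3*exp(-y), 4*z - 4*cos(2*z), 6*sin(2*x) - 2*exp(-x)) ≠ 0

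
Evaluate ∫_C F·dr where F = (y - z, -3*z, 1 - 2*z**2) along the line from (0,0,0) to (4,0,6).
-150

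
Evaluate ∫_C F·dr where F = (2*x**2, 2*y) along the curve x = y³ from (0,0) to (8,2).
1036/3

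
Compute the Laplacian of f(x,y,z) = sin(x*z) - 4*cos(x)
-x**2*sin(x*z) - z**2*sin(x*z) + 4*cos(x)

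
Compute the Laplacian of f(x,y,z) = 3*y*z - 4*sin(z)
4*sin(z)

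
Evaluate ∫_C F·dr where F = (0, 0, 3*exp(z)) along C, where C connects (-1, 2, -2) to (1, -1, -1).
-(3 - 3*E)*exp(-2)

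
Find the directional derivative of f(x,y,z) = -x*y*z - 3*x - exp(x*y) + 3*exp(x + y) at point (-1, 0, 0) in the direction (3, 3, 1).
6*sqrt(19)*(3 - E)*exp(-1)/19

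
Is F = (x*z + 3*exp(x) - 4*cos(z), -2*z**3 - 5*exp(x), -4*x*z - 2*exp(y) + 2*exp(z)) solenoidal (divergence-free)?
No, ∇·F = -4*x + z + 3*exp(x) + 2*exp(z)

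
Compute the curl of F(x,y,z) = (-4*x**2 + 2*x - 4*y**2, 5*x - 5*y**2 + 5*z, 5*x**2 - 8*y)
(-13, -10*x, 8*y + 5)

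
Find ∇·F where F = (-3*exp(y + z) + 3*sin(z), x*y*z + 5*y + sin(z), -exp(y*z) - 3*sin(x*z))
x*z - 3*x*cos(x*z) - y*exp(y*z) + 5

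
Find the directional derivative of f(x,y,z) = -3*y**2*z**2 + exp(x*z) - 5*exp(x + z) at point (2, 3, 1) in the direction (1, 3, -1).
-sqrt(11)*exp(2)/11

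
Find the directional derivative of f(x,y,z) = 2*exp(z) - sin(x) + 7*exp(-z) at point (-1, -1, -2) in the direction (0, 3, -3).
sqrt(2)*(-2 + 7*exp(4))*exp(-2)/2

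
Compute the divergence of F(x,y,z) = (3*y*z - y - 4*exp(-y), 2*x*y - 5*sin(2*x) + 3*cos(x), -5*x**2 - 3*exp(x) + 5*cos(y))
2*x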